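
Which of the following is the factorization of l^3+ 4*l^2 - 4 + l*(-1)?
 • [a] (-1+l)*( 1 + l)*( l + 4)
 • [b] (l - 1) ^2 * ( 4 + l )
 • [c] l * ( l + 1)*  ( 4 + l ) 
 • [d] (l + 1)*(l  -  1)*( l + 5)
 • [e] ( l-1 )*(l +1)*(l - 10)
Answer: a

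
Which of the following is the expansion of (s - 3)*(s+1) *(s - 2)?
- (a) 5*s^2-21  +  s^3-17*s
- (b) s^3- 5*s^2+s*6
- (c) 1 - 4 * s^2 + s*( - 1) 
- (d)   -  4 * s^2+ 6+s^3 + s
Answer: d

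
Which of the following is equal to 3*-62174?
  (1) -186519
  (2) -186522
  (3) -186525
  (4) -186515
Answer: 2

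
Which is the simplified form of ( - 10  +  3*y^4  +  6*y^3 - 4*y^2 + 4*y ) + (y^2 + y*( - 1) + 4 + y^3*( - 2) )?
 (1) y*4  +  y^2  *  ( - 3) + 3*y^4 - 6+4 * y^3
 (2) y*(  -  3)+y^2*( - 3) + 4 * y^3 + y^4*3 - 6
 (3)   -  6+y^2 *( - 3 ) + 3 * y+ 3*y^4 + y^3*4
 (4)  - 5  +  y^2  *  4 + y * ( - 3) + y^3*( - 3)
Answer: 3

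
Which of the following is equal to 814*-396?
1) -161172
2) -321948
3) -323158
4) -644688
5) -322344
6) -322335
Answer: 5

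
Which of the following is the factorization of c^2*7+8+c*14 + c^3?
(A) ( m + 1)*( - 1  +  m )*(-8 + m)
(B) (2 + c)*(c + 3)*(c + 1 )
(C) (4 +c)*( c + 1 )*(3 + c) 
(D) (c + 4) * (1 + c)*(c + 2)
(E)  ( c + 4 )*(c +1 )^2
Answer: D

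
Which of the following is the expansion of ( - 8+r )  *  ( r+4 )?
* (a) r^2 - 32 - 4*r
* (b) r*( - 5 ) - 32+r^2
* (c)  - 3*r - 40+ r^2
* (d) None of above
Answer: a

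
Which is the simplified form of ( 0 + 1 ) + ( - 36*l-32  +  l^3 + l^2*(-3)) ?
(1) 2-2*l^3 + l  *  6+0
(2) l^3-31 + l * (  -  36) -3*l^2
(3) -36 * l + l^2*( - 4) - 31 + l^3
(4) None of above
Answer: 2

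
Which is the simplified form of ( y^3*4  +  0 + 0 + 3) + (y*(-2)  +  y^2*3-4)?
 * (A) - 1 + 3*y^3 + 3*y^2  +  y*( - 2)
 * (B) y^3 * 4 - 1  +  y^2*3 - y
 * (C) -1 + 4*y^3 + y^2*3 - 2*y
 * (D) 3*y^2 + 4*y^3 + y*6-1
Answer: C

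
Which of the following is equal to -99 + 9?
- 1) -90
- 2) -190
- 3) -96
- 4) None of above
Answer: 1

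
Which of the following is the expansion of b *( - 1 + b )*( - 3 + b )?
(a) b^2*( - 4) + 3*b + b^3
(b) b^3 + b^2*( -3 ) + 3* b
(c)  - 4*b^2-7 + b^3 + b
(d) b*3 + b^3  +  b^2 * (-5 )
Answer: a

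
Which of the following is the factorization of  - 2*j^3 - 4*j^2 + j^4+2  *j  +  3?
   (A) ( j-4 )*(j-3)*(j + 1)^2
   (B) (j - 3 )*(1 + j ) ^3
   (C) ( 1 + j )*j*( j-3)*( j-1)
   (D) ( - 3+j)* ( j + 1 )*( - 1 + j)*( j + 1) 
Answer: D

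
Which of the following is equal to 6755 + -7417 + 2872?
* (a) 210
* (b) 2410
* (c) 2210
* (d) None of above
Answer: c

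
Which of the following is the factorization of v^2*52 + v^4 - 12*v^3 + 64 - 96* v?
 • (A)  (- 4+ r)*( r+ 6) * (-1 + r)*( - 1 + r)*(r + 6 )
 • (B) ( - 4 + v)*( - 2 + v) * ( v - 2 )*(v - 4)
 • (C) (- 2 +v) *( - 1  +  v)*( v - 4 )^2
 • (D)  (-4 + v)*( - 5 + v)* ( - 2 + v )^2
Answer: B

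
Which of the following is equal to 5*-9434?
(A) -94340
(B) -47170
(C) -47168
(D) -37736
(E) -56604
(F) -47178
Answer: B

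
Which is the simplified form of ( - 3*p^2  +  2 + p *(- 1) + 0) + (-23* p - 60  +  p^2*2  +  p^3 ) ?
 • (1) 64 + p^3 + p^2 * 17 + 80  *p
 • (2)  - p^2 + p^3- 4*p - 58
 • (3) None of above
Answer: 3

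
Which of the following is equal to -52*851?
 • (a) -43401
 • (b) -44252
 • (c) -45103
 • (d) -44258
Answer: b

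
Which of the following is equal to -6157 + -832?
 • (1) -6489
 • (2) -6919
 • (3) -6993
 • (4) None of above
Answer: 4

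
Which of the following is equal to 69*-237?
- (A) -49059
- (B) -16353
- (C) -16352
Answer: B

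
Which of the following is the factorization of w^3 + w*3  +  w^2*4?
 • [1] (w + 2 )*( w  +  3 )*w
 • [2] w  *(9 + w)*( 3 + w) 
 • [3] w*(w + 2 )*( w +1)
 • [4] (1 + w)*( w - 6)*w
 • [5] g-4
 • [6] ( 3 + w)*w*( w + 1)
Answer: 6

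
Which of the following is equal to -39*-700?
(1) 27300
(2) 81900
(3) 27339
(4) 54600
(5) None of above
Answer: 1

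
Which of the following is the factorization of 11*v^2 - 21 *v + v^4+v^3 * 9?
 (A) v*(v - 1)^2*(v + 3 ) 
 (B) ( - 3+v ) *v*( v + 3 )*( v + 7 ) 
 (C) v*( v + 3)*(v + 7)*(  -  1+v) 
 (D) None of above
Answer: C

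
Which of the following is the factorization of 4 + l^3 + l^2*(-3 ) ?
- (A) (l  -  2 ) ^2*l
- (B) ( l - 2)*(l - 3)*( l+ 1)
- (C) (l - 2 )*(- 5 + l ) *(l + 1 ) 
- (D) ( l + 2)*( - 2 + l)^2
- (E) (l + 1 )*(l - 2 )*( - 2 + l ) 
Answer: E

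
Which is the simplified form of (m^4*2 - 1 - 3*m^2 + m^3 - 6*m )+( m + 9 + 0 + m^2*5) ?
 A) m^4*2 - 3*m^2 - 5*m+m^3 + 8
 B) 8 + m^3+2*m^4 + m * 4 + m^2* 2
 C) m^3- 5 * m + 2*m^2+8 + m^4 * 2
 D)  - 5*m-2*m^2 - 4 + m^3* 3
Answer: C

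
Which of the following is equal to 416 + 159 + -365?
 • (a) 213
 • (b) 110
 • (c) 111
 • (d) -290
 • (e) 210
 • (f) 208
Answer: e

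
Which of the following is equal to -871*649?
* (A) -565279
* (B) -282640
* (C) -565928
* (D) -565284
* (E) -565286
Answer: A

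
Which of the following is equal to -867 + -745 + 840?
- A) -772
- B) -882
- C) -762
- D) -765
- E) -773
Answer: A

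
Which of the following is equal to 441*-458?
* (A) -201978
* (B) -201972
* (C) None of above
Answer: A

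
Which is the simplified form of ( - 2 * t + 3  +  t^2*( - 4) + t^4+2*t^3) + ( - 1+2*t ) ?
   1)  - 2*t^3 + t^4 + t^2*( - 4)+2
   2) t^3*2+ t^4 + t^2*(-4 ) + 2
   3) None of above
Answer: 2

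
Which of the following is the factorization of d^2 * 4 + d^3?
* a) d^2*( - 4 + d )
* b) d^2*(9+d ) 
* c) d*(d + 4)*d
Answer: c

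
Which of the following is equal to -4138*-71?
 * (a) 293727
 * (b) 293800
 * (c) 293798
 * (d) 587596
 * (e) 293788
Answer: c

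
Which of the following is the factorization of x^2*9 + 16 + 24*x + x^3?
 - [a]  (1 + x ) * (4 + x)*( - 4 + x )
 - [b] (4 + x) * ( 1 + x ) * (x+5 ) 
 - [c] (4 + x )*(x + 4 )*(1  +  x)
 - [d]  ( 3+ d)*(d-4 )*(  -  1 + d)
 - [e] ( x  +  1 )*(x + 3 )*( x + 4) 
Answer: c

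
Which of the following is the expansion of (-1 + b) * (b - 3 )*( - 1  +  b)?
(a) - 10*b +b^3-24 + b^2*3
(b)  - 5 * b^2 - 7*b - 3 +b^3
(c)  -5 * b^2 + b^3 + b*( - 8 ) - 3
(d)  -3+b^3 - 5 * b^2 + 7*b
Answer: d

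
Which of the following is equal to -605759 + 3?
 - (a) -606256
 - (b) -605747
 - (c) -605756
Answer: c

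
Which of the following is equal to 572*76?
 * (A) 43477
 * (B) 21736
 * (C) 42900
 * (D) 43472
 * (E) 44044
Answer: D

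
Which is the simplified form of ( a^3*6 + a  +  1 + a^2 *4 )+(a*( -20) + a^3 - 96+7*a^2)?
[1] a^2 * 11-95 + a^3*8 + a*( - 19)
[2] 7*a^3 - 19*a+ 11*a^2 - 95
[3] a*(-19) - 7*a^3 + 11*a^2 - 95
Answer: 2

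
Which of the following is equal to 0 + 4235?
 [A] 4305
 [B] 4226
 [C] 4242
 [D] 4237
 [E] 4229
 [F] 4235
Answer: F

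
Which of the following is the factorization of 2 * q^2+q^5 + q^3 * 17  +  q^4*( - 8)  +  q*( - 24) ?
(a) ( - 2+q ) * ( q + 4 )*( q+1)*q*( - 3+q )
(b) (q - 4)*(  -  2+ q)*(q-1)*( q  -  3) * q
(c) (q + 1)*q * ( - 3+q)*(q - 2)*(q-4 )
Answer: c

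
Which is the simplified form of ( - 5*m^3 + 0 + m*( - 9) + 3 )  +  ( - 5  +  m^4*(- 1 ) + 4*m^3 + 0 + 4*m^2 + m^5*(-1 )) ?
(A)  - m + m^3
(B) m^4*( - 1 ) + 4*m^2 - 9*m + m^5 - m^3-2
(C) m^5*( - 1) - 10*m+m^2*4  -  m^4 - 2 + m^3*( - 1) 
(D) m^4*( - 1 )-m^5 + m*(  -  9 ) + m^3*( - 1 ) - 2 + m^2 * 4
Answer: D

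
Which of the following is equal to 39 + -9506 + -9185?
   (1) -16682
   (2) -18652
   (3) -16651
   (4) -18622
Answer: 2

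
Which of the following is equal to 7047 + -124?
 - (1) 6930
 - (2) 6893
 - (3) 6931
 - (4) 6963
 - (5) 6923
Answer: 5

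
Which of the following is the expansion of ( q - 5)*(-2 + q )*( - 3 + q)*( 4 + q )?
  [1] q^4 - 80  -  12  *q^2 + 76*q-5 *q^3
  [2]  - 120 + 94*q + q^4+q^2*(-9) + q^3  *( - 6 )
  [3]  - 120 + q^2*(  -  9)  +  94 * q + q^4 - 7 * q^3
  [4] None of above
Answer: 2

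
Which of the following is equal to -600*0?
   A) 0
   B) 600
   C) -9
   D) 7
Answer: A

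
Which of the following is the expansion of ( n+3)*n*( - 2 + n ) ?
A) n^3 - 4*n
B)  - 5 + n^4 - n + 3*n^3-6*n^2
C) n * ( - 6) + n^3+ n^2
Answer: C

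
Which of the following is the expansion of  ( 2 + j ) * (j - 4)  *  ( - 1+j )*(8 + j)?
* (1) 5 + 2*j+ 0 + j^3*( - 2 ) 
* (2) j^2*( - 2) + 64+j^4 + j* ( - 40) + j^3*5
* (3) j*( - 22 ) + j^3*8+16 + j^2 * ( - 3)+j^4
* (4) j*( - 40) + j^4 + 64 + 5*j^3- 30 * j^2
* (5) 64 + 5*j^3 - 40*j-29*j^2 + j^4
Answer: 4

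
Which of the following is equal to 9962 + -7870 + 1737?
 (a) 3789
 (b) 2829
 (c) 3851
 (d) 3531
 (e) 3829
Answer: e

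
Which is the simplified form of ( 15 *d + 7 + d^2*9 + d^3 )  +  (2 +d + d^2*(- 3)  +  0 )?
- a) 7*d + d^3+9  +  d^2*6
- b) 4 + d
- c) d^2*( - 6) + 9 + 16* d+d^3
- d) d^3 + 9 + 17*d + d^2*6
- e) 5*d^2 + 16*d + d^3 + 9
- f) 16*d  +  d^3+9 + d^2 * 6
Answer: f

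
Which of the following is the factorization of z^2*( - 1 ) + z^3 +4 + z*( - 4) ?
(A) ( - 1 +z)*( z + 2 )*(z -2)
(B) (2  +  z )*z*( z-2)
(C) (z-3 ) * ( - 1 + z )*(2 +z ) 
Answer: A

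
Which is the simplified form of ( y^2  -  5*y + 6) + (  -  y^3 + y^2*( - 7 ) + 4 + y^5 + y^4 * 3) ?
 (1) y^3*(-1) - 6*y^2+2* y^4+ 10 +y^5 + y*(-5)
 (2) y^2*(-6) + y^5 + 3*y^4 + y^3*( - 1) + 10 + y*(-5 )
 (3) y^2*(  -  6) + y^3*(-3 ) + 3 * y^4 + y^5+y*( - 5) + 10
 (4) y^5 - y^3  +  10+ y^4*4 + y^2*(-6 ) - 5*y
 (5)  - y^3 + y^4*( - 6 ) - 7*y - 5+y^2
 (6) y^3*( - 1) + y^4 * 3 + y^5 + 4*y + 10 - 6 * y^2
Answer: 2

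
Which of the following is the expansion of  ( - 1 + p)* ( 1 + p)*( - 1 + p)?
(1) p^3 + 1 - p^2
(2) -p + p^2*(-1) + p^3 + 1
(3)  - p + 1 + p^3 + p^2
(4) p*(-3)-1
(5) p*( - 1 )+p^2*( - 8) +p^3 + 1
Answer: 2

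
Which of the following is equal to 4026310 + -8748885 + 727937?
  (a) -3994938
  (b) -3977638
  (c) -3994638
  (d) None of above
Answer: c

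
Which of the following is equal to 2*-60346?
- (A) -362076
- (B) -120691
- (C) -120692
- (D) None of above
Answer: C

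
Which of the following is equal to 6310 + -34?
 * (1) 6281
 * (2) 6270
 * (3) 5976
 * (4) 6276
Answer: 4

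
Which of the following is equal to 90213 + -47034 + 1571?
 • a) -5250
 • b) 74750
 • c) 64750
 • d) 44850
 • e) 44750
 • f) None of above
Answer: e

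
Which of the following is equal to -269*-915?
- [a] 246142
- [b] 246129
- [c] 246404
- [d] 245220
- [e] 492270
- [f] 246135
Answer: f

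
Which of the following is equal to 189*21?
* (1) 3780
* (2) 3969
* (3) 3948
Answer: 2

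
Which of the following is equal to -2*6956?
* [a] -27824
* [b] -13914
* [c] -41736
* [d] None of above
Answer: d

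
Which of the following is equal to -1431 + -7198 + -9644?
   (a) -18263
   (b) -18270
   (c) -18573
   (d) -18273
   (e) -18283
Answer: d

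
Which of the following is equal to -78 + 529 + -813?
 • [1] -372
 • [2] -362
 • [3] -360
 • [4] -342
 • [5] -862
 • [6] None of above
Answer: 2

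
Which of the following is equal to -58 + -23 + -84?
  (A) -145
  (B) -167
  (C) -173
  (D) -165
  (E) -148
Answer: D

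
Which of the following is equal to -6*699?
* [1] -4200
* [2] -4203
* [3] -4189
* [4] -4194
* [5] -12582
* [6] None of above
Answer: 4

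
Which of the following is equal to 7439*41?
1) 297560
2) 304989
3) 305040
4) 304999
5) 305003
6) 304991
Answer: 4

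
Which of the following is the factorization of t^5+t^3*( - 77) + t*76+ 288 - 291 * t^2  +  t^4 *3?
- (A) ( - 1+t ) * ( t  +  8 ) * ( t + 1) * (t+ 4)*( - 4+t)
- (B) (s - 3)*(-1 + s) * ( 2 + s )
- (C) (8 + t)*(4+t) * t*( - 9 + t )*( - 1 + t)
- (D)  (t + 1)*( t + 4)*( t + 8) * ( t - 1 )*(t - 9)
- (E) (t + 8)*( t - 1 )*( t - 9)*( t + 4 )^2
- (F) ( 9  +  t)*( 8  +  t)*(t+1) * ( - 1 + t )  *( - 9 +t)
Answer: D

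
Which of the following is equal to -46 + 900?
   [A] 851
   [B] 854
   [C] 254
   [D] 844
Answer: B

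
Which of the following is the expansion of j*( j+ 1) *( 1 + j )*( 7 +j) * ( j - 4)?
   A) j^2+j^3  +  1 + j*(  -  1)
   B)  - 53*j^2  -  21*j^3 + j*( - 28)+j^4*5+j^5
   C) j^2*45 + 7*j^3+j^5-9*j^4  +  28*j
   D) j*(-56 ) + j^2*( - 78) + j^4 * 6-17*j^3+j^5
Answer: B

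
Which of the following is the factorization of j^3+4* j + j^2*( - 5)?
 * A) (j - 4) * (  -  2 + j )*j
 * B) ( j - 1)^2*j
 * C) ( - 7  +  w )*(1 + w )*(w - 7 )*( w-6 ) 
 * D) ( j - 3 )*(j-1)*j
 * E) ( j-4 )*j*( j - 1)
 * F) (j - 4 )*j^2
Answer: E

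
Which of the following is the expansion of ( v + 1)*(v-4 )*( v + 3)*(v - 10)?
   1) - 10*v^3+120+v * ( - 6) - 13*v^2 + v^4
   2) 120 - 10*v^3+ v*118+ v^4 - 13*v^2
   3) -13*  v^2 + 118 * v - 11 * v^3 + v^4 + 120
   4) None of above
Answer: 2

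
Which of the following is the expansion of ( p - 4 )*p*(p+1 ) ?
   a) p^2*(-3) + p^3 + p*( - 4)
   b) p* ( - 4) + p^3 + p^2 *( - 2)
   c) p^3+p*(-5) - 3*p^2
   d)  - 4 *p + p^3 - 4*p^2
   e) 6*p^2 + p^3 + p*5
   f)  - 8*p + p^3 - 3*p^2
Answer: a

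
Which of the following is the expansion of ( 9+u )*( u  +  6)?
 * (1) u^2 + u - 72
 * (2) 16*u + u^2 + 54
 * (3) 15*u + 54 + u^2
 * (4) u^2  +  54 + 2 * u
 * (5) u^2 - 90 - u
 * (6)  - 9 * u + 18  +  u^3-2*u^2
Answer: 3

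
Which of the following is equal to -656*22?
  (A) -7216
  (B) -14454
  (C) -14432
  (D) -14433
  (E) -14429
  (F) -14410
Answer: C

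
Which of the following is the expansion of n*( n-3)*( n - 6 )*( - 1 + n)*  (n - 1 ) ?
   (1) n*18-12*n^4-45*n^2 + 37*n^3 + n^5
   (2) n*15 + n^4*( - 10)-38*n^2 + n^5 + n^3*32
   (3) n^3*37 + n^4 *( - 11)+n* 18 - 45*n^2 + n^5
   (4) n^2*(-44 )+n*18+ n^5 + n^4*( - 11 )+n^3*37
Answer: 3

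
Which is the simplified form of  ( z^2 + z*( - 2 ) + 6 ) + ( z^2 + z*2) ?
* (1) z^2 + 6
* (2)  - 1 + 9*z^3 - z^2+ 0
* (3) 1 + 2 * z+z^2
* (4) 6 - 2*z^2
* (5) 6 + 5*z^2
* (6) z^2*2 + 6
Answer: 6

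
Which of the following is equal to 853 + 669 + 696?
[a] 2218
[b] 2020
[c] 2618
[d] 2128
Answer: a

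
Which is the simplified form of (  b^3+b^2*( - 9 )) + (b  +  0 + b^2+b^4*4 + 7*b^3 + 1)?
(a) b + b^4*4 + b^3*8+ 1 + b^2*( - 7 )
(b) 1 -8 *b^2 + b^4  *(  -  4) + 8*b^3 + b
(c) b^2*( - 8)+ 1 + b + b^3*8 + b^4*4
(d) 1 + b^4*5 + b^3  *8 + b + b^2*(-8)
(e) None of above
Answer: c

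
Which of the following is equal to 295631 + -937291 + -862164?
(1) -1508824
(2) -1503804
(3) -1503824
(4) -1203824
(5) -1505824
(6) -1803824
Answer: 3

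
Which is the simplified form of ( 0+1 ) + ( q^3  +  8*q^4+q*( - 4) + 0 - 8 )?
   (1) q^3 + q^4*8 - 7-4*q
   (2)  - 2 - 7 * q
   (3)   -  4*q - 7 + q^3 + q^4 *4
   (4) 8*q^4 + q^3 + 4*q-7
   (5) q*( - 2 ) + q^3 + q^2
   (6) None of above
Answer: 1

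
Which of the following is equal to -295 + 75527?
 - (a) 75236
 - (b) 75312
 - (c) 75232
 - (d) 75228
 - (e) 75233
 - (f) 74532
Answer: c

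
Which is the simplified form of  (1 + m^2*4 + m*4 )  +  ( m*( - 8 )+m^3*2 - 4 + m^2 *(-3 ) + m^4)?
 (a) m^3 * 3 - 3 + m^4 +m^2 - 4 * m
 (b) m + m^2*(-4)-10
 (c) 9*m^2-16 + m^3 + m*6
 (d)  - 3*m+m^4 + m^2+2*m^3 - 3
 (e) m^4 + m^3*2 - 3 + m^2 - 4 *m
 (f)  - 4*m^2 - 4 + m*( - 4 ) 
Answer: e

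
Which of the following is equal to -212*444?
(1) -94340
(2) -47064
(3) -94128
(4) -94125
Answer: 3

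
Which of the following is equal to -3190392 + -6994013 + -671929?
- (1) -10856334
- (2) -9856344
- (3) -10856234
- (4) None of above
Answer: 1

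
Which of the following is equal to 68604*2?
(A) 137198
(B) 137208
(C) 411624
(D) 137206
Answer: B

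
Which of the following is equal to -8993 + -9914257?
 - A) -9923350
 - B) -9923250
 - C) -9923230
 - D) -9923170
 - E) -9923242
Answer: B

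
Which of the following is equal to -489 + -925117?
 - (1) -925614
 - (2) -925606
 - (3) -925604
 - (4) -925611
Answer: 2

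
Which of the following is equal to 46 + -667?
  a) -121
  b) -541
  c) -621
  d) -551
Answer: c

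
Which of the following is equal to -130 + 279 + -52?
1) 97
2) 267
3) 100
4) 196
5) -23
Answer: 1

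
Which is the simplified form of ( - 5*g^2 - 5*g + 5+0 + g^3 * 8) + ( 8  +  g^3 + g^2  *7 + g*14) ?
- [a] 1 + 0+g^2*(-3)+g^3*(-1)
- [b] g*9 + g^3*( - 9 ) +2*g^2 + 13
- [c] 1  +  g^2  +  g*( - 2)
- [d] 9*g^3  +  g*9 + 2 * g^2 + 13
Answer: d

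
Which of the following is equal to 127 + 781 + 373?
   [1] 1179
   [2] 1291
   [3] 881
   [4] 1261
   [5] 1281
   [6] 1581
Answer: 5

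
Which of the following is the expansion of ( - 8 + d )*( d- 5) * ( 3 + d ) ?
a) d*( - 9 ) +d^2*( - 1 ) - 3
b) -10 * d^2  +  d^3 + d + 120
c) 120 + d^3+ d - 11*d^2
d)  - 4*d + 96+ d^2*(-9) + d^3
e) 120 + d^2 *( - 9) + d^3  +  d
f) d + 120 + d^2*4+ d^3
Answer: b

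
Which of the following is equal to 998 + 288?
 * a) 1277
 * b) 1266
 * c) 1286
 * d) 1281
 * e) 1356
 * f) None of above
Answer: c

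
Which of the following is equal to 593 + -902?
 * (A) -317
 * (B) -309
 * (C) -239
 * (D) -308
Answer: B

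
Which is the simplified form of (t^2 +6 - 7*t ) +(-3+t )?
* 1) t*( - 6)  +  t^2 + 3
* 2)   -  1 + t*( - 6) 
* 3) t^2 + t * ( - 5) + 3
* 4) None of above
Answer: 1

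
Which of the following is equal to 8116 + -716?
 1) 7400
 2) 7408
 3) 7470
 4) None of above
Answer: 1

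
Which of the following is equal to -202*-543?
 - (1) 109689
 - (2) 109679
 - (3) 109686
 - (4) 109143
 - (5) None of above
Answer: 3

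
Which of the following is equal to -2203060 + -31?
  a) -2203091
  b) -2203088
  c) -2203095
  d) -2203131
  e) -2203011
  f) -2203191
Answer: a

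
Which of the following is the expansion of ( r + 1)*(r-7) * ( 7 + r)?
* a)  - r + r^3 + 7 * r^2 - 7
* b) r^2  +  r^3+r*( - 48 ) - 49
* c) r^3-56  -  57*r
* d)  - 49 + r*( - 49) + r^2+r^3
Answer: d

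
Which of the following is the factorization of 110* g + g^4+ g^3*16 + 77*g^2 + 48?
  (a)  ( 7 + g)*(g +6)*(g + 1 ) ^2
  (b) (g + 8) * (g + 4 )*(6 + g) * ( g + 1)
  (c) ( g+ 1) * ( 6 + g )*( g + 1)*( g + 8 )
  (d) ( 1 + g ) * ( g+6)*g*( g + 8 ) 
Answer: c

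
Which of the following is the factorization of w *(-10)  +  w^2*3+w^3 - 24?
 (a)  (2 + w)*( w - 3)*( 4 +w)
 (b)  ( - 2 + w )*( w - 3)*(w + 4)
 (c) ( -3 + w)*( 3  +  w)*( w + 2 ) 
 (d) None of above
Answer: a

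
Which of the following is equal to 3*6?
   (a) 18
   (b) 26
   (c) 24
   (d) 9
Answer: a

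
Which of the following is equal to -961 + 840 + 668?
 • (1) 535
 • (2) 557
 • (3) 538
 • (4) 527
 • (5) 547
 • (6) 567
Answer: 5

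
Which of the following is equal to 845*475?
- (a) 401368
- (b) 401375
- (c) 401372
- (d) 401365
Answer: b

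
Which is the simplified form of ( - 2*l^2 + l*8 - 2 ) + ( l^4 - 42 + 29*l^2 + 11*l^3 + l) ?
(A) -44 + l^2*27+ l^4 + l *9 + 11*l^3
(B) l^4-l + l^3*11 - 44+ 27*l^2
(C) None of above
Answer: A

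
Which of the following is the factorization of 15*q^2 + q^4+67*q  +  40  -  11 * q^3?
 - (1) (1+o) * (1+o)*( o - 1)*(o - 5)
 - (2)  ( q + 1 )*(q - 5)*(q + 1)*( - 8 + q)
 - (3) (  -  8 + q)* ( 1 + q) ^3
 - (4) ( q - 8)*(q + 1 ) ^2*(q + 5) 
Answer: 2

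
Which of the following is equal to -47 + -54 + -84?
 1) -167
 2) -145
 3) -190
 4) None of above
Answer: 4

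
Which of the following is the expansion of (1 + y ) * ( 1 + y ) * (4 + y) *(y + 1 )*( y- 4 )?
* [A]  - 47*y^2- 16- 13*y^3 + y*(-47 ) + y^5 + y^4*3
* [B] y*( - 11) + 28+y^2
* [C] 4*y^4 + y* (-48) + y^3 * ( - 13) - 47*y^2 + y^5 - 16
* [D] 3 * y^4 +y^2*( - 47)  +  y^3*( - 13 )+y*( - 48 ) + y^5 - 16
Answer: D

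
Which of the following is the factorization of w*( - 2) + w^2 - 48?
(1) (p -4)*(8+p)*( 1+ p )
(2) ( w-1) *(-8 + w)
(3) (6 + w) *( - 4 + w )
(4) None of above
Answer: 4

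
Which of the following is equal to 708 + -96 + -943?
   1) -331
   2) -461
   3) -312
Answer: 1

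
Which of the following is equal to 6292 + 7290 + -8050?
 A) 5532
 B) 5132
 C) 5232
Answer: A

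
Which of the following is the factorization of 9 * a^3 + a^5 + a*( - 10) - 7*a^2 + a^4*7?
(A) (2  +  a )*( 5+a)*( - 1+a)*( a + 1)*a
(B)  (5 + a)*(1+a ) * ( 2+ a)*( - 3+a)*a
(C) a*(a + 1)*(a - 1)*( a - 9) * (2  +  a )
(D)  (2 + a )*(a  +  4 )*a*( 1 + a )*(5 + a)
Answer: A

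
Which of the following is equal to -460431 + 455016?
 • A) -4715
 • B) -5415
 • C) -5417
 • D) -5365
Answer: B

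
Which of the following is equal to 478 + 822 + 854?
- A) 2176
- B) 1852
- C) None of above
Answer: C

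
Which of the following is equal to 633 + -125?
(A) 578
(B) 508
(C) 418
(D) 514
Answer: B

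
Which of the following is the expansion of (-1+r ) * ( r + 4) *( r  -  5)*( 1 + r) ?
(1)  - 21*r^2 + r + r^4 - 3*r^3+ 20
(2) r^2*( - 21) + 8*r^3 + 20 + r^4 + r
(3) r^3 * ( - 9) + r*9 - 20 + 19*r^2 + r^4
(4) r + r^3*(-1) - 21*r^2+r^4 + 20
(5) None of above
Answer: 4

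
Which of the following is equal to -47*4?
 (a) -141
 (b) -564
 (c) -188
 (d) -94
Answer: c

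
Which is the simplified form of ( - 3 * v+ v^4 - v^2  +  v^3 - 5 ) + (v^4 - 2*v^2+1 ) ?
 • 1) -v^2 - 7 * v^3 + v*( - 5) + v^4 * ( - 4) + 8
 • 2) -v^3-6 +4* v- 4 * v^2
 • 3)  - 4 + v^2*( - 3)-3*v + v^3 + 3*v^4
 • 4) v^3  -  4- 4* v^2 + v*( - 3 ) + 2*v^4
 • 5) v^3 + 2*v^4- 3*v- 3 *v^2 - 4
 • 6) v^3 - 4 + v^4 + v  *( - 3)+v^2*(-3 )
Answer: 5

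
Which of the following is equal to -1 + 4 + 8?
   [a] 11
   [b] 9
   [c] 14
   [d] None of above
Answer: a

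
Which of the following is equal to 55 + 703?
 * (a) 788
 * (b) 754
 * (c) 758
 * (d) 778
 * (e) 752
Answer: c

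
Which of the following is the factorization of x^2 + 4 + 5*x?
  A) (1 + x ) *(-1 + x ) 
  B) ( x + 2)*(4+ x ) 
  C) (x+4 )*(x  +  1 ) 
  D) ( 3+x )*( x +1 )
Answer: C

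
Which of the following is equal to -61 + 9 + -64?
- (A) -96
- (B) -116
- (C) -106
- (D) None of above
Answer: B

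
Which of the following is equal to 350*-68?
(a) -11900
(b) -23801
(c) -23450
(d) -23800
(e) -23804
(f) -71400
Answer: d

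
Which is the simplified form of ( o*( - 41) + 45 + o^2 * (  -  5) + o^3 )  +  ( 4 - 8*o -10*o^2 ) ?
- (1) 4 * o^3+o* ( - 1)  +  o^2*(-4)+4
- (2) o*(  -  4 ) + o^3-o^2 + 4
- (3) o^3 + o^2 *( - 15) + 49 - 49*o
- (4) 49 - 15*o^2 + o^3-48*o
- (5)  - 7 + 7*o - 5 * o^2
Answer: 3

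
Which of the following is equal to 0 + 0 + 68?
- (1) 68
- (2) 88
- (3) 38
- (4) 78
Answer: 1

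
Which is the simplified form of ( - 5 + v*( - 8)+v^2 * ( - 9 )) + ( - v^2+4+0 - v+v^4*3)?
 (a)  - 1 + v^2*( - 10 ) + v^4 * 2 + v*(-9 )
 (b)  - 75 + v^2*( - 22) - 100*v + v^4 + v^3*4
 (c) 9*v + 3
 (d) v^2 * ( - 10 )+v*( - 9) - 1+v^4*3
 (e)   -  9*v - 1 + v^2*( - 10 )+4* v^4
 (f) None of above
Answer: d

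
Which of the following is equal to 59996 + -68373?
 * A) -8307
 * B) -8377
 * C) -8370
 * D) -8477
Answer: B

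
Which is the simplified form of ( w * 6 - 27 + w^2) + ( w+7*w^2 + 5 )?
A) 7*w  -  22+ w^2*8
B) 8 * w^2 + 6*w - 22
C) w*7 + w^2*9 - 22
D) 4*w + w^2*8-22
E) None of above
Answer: A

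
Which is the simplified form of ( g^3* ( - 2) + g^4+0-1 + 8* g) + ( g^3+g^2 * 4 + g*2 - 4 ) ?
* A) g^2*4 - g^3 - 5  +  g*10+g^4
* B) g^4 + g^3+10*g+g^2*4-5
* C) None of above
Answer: A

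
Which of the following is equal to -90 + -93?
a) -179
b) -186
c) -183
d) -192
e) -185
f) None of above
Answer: c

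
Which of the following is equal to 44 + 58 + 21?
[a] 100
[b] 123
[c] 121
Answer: b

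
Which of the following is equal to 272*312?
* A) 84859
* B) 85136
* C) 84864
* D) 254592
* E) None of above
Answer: C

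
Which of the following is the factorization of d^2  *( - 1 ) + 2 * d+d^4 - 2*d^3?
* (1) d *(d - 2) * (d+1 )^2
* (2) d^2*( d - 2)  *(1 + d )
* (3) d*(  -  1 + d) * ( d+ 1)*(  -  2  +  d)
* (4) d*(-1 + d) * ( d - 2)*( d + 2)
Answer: 3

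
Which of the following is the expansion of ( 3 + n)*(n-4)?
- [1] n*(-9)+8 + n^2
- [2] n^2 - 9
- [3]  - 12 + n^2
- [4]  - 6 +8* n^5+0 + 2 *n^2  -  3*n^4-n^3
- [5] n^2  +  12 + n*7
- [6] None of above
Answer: 6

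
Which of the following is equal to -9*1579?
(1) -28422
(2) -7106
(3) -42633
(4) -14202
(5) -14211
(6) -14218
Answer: 5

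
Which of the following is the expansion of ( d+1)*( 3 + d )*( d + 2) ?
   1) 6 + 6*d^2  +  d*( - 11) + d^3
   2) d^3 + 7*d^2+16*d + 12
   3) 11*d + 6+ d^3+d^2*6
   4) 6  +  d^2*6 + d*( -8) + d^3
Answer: 3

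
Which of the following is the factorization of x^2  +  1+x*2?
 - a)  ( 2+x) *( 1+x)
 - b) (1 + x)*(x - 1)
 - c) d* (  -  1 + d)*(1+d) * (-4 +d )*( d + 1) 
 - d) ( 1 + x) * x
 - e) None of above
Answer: e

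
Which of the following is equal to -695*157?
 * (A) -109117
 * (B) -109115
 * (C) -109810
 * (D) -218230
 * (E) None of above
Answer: B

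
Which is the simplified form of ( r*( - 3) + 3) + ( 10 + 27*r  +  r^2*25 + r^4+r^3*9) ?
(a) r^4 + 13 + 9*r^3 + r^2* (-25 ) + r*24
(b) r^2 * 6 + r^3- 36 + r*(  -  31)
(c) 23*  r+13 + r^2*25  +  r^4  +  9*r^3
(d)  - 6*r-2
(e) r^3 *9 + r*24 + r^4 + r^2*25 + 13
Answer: e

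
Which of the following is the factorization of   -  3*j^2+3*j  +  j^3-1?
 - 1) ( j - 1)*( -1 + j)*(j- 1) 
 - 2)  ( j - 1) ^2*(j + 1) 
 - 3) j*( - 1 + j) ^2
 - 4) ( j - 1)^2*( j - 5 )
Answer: 1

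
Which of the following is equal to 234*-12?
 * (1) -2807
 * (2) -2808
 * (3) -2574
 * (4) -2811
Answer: 2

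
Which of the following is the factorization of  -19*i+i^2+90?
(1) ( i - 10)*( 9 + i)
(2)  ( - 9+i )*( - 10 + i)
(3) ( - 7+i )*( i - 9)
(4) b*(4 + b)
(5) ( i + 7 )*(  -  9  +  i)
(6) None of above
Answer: 2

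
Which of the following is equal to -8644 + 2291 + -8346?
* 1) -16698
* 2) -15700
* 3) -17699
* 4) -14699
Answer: 4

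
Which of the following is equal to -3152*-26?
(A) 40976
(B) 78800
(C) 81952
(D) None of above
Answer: C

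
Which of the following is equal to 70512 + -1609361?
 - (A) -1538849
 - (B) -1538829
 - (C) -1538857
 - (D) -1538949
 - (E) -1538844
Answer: A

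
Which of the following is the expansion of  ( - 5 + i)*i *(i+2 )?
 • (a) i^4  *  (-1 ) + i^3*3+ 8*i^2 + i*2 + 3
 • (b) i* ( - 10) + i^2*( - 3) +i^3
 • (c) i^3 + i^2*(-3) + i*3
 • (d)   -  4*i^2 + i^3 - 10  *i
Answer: b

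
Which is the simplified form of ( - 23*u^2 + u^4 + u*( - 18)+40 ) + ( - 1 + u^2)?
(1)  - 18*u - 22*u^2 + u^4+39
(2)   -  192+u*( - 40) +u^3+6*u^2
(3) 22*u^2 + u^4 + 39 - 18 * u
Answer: 1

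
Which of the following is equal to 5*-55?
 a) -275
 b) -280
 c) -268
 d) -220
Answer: a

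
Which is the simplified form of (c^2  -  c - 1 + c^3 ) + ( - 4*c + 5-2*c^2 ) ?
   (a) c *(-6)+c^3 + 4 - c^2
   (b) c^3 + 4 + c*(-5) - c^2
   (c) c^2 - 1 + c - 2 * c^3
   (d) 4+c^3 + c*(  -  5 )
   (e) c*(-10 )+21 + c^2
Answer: b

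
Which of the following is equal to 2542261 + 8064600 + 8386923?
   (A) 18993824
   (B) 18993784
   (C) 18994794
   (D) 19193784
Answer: B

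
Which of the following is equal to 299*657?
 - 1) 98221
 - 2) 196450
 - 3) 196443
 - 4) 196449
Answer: 3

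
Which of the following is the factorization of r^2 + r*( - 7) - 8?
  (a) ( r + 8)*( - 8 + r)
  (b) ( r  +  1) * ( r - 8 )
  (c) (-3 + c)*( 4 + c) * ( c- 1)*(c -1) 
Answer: b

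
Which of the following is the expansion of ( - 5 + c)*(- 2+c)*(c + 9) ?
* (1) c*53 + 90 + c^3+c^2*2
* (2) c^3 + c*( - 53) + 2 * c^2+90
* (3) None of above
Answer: 2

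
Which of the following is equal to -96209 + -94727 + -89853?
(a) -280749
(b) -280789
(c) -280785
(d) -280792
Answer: b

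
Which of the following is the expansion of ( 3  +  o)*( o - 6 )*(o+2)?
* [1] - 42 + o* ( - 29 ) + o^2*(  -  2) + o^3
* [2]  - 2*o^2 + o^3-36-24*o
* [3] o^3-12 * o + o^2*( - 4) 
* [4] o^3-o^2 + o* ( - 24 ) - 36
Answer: 4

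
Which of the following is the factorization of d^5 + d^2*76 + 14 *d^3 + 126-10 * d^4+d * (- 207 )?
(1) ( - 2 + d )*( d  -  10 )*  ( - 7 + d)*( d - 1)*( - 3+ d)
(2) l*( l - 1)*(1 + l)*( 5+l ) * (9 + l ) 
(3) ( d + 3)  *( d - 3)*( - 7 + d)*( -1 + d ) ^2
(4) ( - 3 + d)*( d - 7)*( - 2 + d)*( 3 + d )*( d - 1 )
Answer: 4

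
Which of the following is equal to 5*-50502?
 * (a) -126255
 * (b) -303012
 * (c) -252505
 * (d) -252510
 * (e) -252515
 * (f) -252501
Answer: d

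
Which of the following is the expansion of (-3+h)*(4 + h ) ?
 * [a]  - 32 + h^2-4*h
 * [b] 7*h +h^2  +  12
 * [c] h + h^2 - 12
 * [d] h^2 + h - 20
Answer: c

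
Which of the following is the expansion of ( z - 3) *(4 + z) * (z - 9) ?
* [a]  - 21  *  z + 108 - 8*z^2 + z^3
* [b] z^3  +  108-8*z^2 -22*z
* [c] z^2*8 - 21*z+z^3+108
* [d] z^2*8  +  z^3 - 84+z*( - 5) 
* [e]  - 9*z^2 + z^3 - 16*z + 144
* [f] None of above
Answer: a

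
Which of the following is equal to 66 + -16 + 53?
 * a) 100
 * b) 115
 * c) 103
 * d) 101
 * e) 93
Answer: c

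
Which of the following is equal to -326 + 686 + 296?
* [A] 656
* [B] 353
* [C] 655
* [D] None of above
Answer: A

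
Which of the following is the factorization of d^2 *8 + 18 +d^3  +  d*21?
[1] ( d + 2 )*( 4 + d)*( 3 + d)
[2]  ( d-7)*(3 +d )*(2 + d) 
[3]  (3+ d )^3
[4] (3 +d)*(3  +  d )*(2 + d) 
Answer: 4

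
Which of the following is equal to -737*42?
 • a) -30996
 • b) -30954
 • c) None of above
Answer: b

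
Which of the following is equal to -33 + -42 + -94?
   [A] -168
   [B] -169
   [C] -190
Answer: B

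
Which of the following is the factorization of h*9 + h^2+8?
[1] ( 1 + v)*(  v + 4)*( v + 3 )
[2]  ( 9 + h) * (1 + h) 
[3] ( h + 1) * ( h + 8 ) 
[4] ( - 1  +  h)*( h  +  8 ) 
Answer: 3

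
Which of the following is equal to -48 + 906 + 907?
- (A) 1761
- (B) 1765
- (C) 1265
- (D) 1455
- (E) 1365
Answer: B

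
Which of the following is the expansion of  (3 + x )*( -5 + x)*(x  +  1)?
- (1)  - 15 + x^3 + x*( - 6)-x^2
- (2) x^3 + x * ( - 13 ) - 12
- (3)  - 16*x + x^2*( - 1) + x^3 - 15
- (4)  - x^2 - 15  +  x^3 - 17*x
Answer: 4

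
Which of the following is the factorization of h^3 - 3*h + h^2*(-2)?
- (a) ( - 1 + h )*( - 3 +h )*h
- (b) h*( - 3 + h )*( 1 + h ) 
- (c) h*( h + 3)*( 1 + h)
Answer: b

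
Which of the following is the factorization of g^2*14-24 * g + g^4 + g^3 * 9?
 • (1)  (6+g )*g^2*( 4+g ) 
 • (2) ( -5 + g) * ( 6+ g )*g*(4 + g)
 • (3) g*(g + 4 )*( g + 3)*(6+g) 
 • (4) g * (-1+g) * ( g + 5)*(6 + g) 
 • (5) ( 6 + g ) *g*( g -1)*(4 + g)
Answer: 5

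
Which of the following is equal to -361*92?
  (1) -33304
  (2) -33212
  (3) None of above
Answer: 2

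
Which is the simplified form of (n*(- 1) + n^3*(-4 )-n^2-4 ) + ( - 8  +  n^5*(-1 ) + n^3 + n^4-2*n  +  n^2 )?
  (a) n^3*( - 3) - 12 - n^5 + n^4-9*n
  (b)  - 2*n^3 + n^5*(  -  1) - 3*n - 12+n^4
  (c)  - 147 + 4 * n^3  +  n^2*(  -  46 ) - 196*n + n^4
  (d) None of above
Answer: d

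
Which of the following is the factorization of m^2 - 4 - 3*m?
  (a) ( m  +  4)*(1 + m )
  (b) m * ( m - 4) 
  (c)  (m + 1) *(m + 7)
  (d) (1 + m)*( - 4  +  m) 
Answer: d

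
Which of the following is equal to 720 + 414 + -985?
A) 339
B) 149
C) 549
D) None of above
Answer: B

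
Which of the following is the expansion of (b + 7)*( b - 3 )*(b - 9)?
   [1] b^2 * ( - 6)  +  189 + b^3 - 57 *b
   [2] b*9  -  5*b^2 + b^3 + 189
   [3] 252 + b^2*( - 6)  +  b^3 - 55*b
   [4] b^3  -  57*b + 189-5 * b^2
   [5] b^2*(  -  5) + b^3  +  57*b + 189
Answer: 4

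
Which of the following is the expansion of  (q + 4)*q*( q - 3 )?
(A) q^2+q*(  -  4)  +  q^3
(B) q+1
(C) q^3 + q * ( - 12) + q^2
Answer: C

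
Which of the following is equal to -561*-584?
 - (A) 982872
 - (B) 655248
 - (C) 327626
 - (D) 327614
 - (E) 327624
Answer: E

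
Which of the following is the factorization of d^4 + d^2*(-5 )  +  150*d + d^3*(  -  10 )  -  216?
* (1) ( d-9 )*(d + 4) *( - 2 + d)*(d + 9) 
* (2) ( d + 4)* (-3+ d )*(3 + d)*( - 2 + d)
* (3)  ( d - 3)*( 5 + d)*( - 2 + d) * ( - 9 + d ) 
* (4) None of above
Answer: 4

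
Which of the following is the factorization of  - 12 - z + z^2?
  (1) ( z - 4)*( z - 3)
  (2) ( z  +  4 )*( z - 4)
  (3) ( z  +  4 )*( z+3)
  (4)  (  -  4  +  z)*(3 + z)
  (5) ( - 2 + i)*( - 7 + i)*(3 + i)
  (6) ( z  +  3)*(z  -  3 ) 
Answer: 4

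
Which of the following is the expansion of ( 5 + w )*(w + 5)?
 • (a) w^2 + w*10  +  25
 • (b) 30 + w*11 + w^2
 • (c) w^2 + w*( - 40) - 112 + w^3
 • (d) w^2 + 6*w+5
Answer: a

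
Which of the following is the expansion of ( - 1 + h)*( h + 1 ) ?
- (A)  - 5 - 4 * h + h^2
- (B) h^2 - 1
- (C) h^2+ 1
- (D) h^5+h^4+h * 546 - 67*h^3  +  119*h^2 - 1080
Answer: B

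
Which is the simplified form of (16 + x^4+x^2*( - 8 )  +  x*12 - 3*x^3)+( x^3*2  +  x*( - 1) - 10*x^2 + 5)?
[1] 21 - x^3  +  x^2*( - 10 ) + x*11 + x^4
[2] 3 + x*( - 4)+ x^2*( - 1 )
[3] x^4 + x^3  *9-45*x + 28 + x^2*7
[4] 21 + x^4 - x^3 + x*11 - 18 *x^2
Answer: 4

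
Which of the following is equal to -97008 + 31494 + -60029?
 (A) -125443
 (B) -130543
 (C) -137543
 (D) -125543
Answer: D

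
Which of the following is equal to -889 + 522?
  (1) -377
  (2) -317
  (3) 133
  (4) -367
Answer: 4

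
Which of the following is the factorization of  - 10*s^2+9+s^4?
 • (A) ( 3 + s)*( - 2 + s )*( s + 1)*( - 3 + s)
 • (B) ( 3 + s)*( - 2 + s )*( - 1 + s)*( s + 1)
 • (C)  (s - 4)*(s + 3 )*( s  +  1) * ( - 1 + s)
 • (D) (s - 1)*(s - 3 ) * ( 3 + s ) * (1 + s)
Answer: D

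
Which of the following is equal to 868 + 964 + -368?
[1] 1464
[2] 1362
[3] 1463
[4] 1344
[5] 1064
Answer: 1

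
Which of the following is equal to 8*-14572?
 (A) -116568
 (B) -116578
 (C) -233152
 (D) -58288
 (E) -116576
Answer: E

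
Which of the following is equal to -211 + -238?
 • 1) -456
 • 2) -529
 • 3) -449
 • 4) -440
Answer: 3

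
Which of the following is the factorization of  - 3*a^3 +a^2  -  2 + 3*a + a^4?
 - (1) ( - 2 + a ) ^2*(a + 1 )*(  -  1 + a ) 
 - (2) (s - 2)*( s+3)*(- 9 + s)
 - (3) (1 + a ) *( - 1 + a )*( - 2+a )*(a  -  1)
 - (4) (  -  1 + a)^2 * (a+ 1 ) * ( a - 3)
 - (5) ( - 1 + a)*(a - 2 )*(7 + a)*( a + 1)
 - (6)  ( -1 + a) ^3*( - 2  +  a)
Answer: 3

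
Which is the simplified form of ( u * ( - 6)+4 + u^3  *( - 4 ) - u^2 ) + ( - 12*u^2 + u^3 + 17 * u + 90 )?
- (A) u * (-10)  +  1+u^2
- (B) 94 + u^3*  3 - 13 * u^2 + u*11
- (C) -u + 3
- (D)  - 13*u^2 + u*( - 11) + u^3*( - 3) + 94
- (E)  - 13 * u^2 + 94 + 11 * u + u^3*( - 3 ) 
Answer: E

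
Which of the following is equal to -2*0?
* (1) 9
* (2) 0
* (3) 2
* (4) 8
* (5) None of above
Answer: 2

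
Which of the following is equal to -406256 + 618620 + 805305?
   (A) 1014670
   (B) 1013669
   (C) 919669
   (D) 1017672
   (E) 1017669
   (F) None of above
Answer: E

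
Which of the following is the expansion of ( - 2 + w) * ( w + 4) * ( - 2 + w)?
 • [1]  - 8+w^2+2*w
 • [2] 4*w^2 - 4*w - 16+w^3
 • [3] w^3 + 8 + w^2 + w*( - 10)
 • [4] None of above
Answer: 4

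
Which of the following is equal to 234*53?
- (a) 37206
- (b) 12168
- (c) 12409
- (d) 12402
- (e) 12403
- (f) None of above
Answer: d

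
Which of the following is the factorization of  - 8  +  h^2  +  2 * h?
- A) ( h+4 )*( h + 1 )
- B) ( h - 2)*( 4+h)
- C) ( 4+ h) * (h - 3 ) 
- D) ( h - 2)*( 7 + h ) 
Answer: B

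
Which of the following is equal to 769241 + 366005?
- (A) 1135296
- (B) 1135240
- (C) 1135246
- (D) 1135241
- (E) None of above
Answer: C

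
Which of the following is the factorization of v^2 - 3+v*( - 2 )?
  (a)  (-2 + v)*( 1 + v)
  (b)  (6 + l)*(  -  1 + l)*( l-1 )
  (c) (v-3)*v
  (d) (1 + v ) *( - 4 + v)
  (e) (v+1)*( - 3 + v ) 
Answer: e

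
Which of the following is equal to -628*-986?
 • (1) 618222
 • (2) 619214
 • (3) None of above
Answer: 3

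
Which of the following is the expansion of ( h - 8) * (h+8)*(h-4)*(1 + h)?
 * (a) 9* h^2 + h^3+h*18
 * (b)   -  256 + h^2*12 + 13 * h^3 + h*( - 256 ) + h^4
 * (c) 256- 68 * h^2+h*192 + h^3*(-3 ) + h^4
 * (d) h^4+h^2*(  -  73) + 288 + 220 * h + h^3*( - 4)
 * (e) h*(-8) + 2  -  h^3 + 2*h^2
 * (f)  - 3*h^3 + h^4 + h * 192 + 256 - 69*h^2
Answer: c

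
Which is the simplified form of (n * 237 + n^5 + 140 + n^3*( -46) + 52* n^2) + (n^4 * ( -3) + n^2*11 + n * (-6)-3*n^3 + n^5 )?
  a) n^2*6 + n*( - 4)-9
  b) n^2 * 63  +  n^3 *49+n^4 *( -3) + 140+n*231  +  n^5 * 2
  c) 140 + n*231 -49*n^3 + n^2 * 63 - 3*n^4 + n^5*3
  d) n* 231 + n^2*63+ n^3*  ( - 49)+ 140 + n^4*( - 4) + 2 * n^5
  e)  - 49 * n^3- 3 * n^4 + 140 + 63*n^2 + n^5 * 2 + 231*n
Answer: e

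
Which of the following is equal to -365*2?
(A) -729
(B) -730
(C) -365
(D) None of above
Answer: B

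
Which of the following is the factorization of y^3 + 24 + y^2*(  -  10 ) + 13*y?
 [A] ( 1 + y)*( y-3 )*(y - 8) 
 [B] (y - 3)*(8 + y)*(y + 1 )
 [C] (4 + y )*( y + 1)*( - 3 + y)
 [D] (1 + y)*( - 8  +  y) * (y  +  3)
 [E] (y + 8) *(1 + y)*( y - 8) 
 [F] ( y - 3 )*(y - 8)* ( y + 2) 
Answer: A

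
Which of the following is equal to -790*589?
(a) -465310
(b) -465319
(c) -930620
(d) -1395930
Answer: a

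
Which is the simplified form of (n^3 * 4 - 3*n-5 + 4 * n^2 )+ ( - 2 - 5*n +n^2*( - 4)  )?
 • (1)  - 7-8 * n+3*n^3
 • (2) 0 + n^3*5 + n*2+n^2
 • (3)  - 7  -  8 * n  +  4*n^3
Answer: 3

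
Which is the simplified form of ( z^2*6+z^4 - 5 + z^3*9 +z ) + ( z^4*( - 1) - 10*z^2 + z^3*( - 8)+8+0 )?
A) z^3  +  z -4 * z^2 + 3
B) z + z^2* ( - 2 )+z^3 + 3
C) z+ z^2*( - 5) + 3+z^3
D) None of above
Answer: A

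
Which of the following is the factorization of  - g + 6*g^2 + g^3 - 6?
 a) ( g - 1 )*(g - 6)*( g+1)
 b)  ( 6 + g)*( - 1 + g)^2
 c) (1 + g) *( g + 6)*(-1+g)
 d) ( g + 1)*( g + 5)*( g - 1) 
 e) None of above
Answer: c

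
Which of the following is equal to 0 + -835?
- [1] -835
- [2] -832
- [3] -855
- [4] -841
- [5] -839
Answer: 1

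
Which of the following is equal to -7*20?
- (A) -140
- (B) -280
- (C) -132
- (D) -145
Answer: A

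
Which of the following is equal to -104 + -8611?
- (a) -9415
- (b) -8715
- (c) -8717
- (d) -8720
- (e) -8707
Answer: b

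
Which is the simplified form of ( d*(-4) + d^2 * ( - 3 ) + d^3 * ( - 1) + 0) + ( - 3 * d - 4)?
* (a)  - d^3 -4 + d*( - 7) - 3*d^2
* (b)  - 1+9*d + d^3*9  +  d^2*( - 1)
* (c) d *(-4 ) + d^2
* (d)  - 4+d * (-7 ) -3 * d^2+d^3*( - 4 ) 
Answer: a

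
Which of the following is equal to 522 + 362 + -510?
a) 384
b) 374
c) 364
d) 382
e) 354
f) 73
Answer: b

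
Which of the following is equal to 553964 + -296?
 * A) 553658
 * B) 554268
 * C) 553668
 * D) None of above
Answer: C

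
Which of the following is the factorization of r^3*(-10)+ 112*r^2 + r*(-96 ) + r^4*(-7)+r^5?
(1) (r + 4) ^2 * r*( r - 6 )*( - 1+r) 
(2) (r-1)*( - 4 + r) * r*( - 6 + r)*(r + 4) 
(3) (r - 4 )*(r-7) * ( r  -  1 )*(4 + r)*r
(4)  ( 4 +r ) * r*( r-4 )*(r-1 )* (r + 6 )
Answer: 2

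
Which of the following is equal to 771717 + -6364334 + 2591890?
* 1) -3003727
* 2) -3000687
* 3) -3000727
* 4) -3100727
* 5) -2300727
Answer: 3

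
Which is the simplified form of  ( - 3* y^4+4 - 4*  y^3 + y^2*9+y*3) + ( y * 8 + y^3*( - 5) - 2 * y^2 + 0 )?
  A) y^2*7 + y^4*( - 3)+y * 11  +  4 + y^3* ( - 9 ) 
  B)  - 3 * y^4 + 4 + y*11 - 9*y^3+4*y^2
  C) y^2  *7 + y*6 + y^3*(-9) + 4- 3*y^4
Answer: A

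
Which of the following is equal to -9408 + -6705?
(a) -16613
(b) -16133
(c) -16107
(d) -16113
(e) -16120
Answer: d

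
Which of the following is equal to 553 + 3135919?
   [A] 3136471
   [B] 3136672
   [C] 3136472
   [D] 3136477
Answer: C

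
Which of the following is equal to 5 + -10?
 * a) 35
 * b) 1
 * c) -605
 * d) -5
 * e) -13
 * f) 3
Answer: d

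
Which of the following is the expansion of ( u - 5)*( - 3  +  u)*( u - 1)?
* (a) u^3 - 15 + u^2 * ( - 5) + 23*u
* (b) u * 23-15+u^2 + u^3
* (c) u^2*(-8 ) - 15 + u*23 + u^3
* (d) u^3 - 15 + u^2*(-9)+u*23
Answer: d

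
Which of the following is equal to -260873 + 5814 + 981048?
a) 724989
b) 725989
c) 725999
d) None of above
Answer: b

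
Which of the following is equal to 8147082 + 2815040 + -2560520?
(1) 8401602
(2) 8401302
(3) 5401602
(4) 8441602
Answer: 1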